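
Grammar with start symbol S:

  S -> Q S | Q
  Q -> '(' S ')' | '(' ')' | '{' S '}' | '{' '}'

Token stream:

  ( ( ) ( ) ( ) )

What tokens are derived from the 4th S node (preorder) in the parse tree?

[S [Q ( [S [Q ( )] [S [Q ( )] [S [Q ( )]]]] )]]

( )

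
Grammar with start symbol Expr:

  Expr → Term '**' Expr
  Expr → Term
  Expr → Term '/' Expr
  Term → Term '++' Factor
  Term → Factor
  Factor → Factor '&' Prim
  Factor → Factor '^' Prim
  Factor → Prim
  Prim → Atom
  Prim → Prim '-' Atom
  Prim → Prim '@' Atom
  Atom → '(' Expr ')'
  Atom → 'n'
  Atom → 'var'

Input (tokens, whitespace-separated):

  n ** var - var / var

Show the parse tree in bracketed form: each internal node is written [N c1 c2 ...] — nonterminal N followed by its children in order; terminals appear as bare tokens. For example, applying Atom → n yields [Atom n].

[Expr [Term [Factor [Prim [Atom n]]]] ** [Expr [Term [Factor [Prim [Prim [Atom var]] - [Atom var]]]] / [Expr [Term [Factor [Prim [Atom var]]]]]]]

Expr
Term ** Expr
Factor ** Expr
Prim ** Expr
Atom ** Expr
n ** Expr
n ** Term / Expr
n ** Factor / Expr
n ** Prim / Expr
n ** Prim - Atom / Expr
n ** Atom - Atom / Expr
n ** var - Atom / Expr
n ** var - var / Expr
n ** var - var / Term
n ** var - var / Factor
n ** var - var / Prim
n ** var - var / Atom
n ** var - var / var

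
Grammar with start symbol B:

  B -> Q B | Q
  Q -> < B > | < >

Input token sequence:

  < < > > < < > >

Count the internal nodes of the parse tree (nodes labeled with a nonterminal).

8

[B [Q < [B [Q < >]] >] [B [Q < [B [Q < >]] >]]]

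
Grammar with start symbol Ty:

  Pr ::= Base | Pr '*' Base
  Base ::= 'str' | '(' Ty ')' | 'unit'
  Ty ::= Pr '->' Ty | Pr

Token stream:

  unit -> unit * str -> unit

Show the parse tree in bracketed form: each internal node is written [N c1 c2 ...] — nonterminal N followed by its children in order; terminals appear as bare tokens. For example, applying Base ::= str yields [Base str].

[Ty [Pr [Base unit]] -> [Ty [Pr [Pr [Base unit]] * [Base str]] -> [Ty [Pr [Base unit]]]]]

Ty
Pr -> Ty
Base -> Ty
unit -> Ty
unit -> Pr -> Ty
unit -> Pr * Base -> Ty
unit -> Base * Base -> Ty
unit -> unit * Base -> Ty
unit -> unit * str -> Ty
unit -> unit * str -> Pr
unit -> unit * str -> Base
unit -> unit * str -> unit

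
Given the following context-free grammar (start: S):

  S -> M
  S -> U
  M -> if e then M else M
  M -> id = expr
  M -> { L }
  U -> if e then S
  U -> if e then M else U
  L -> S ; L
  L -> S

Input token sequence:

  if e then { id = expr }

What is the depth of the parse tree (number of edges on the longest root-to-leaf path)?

[S [U if e then [S [M { [L [S [M id = expr]]] }]]]]

7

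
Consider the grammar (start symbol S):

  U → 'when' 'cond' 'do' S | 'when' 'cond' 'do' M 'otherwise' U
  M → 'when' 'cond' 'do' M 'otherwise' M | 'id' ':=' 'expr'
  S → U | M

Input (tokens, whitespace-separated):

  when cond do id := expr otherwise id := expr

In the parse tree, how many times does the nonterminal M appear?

3

[S [M when cond do [M id := expr] otherwise [M id := expr]]]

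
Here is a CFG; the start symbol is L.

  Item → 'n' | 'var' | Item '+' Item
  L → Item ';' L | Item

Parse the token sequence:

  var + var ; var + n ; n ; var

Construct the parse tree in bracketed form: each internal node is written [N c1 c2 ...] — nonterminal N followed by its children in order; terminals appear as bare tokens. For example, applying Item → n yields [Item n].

L
Item ; L
Item + Item ; L
var + Item ; L
var + var ; L
var + var ; Item ; L
var + var ; Item + Item ; L
var + var ; var + Item ; L
var + var ; var + n ; L
var + var ; var + n ; Item ; L
var + var ; var + n ; n ; L
var + var ; var + n ; n ; Item
var + var ; var + n ; n ; var

[L [Item [Item var] + [Item var]] ; [L [Item [Item var] + [Item n]] ; [L [Item n] ; [L [Item var]]]]]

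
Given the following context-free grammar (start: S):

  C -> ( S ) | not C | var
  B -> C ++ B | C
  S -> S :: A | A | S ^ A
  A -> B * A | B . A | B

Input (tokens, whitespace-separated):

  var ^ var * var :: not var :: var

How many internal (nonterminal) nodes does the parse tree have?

20

[S [S [S [S [A [B [C var]]]] ^ [A [B [C var]] * [A [B [C var]]]]] :: [A [B [C not [C var]]]]] :: [A [B [C var]]]]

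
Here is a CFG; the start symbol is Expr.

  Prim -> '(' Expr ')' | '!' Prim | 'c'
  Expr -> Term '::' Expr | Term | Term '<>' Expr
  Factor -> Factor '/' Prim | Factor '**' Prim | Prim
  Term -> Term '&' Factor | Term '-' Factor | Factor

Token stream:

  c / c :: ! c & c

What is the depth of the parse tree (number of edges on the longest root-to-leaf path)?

[Expr [Term [Factor [Factor [Prim c]] / [Prim c]]] :: [Expr [Term [Term [Factor [Prim ! [Prim c]]]] & [Factor [Prim c]]]]]

7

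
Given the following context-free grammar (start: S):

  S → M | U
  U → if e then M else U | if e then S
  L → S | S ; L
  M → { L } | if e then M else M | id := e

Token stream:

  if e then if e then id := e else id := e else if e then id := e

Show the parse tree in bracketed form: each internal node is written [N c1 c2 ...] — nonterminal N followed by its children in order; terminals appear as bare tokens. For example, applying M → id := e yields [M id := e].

[S [U if e then [M if e then [M id := e] else [M id := e]] else [U if e then [S [M id := e]]]]]

S
U
if e then M else U
if e then if e then M else M else U
if e then if e then id := e else M else U
if e then if e then id := e else id := e else U
if e then if e then id := e else id := e else if e then S
if e then if e then id := e else id := e else if e then M
if e then if e then id := e else id := e else if e then id := e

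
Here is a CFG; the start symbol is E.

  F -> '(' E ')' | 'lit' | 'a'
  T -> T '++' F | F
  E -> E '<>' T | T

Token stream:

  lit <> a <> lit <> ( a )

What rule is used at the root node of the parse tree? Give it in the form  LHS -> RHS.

E -> E '<>' T

[E [E [E [E [T [F lit]]] <> [T [F a]]] <> [T [F lit]]] <> [T [F ( [E [T [F a]]] )]]]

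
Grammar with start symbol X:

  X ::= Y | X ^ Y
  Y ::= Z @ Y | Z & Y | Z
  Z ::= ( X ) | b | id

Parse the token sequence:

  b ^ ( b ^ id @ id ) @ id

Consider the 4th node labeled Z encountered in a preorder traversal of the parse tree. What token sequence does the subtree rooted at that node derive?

[X [X [Y [Z b]]] ^ [Y [Z ( [X [X [Y [Z b]]] ^ [Y [Z id] @ [Y [Z id]]]] )] @ [Y [Z id]]]]

id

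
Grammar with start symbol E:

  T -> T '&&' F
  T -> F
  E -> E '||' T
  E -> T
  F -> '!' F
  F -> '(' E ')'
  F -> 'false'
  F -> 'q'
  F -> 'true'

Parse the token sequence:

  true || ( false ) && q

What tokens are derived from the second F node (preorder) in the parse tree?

[E [E [T [F true]]] || [T [T [F ( [E [T [F false]]] )]] && [F q]]]

( false )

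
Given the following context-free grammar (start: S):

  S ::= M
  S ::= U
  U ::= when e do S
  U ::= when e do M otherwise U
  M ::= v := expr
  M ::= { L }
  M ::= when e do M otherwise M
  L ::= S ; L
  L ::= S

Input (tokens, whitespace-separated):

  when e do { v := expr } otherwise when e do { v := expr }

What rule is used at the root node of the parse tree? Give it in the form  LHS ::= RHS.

[S [U when e do [M { [L [S [M v := expr]]] }] otherwise [U when e do [S [M { [L [S [M v := expr]]] }]]]]]

S ::= U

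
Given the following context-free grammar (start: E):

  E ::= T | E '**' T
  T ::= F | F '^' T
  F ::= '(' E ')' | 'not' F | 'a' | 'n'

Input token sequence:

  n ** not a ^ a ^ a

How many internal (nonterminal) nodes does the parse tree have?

[E [E [T [F n]]] ** [T [F not [F a]] ^ [T [F a] ^ [T [F a]]]]]

11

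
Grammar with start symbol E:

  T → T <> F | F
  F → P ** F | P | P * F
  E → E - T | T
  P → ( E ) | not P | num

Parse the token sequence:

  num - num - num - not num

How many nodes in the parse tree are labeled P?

[E [E [E [E [T [F [P num]]]] - [T [F [P num]]]] - [T [F [P num]]]] - [T [F [P not [P num]]]]]

5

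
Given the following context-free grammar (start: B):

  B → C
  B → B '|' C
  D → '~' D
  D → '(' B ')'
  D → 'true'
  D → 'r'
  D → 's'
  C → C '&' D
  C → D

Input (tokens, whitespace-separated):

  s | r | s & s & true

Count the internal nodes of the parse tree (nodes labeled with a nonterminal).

[B [B [B [C [D s]]] | [C [D r]]] | [C [C [C [D s]] & [D s]] & [D true]]]

13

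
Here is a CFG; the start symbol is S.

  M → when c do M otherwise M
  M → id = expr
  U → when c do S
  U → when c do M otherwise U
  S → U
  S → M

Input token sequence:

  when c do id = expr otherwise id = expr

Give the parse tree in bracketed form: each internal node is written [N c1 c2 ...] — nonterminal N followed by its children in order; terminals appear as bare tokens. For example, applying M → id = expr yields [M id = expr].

S
M
when c do M otherwise M
when c do id = expr otherwise M
when c do id = expr otherwise id = expr

[S [M when c do [M id = expr] otherwise [M id = expr]]]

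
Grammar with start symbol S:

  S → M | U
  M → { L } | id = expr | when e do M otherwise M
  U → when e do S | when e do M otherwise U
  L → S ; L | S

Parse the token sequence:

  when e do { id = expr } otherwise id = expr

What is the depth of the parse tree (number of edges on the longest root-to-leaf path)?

[S [M when e do [M { [L [S [M id = expr]]] }] otherwise [M id = expr]]]

6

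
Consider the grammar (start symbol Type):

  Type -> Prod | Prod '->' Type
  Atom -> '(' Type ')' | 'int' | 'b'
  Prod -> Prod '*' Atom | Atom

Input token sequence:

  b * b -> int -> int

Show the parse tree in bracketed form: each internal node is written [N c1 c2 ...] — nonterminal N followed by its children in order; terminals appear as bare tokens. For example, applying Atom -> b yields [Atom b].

Type
Prod -> Type
Prod * Atom -> Type
Atom * Atom -> Type
b * Atom -> Type
b * b -> Type
b * b -> Prod -> Type
b * b -> Atom -> Type
b * b -> int -> Type
b * b -> int -> Prod
b * b -> int -> Atom
b * b -> int -> int

[Type [Prod [Prod [Atom b]] * [Atom b]] -> [Type [Prod [Atom int]] -> [Type [Prod [Atom int]]]]]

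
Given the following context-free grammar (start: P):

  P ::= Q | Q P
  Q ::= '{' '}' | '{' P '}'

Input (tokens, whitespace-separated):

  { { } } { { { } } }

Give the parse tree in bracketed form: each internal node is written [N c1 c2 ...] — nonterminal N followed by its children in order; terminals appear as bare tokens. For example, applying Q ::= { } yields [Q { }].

[P [Q { [P [Q { }]] }] [P [Q { [P [Q { [P [Q { }]] }]] }]]]

P
Q P
{ P } P
{ Q } P
{ { } } P
{ { } } Q
{ { } } { P }
{ { } } { Q }
{ { } } { { P } }
{ { } } { { Q } }
{ { } } { { { } } }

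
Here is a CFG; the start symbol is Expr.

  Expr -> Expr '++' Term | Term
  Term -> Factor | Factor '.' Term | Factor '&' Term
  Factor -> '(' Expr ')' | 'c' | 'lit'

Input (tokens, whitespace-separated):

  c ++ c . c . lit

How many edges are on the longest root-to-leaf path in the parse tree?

5

[Expr [Expr [Term [Factor c]]] ++ [Term [Factor c] . [Term [Factor c] . [Term [Factor lit]]]]]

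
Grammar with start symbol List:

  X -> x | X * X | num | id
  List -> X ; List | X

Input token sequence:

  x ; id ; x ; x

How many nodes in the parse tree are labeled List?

[List [X x] ; [List [X id] ; [List [X x] ; [List [X x]]]]]

4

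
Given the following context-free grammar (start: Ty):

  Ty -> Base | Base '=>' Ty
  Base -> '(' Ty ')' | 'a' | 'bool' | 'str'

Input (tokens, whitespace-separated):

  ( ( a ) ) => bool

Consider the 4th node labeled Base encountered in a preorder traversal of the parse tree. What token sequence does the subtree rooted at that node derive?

bool

[Ty [Base ( [Ty [Base ( [Ty [Base a]] )]] )] => [Ty [Base bool]]]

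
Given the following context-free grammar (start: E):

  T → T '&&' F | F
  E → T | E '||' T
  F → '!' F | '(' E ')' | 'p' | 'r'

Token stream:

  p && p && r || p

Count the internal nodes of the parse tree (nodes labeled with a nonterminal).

10

[E [E [T [T [T [F p]] && [F p]] && [F r]]] || [T [F p]]]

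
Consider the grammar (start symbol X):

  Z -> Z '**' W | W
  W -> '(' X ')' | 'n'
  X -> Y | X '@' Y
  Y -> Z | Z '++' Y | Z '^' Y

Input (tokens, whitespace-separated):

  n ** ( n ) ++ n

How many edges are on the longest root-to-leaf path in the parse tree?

[X [Y [Z [Z [W n]] ** [W ( [X [Y [Z [W n]]]] )]] ++ [Y [Z [W n]]]]]

8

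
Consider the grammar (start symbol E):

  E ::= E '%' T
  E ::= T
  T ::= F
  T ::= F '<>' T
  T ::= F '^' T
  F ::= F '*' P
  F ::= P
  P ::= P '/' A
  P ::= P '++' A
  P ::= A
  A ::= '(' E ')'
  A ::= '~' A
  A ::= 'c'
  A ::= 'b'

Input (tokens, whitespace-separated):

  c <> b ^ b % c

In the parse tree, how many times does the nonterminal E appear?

[E [E [T [F [P [A c]]] <> [T [F [P [A b]]] ^ [T [F [P [A b]]]]]]] % [T [F [P [A c]]]]]

2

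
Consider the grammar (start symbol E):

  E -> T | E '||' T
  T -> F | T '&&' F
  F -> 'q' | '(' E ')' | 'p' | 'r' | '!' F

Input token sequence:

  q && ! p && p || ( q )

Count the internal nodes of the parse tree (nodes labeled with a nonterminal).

[E [E [T [T [T [F q]] && [F ! [F p]]] && [F p]]] || [T [F ( [E [T [F q]]] )]]]

14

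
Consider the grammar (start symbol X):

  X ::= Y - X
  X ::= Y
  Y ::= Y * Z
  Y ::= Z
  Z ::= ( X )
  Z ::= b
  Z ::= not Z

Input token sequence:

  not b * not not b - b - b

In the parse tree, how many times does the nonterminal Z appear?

[X [Y [Y [Z not [Z b]]] * [Z not [Z not [Z b]]]] - [X [Y [Z b]] - [X [Y [Z b]]]]]

7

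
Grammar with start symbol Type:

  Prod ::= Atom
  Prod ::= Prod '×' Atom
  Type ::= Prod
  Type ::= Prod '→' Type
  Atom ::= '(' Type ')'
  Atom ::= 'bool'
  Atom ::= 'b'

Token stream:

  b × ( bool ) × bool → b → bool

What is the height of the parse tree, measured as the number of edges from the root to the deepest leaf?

7

[Type [Prod [Prod [Prod [Atom b]] × [Atom ( [Type [Prod [Atom bool]]] )]] × [Atom bool]] → [Type [Prod [Atom b]] → [Type [Prod [Atom bool]]]]]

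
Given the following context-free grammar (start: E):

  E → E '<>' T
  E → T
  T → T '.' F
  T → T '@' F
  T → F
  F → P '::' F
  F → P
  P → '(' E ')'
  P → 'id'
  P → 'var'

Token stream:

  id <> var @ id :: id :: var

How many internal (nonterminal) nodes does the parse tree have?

[E [E [T [F [P id]]]] <> [T [T [F [P var]]] @ [F [P id] :: [F [P id] :: [F [P var]]]]]]

15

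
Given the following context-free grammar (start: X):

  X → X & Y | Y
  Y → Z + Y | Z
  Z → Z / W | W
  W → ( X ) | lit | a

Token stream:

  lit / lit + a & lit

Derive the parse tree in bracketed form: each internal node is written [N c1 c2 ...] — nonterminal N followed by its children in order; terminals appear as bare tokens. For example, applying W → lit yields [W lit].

X
X & Y
Y & Y
Z + Y & Y
Z / W + Y & Y
W / W + Y & Y
lit / W + Y & Y
lit / lit + Y & Y
lit / lit + Z & Y
lit / lit + W & Y
lit / lit + a & Y
lit / lit + a & Z
lit / lit + a & W
lit / lit + a & lit

[X [X [Y [Z [Z [W lit]] / [W lit]] + [Y [Z [W a]]]]] & [Y [Z [W lit]]]]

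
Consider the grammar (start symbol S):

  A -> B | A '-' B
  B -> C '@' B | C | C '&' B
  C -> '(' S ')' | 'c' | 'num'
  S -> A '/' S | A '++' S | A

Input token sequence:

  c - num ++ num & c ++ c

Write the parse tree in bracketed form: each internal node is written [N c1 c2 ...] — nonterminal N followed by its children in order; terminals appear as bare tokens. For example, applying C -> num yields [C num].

[S [A [A [B [C c]]] - [B [C num]]] ++ [S [A [B [C num] & [B [C c]]]] ++ [S [A [B [C c]]]]]]

S
A ++ S
A - B ++ S
B - B ++ S
C - B ++ S
c - B ++ S
c - C ++ S
c - num ++ S
c - num ++ A ++ S
c - num ++ B ++ S
c - num ++ C & B ++ S
c - num ++ num & B ++ S
c - num ++ num & C ++ S
c - num ++ num & c ++ S
c - num ++ num & c ++ A
c - num ++ num & c ++ B
c - num ++ num & c ++ C
c - num ++ num & c ++ c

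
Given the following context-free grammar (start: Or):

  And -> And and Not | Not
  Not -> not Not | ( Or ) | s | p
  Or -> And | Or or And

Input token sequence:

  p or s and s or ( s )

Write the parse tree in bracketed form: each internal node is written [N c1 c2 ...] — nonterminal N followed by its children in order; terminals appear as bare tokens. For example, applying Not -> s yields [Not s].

Or
Or or And
Or or And or And
And or And or And
Not or And or And
p or And or And
p or And and Not or And
p or Not and Not or And
p or s and Not or And
p or s and s or And
p or s and s or Not
p or s and s or ( Or )
p or s and s or ( And )
p or s and s or ( Not )
p or s and s or ( s )

[Or [Or [Or [And [Not p]]] or [And [And [Not s]] and [Not s]]] or [And [Not ( [Or [And [Not s]]] )]]]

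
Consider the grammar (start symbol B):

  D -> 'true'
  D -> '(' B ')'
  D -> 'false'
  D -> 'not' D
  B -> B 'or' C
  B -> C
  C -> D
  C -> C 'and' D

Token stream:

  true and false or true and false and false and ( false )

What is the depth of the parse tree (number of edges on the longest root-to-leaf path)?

[B [B [C [C [D true]] and [D false]]] or [C [C [C [C [D true]] and [D false]] and [D false]] and [D ( [B [C [D false]]] )]]]

6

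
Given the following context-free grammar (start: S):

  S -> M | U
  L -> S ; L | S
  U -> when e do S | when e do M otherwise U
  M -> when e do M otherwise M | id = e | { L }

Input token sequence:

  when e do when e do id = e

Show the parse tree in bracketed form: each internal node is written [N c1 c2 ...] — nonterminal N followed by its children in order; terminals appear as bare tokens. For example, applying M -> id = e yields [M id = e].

S
U
when e do S
when e do U
when e do when e do S
when e do when e do M
when e do when e do id = e

[S [U when e do [S [U when e do [S [M id = e]]]]]]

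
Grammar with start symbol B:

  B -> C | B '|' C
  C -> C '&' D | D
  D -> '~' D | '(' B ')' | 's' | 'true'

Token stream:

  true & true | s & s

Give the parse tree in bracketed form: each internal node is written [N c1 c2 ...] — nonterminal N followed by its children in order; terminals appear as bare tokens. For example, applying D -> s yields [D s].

[B [B [C [C [D true]] & [D true]]] | [C [C [D s]] & [D s]]]

B
B | C
C | C
C & D | C
D & D | C
true & D | C
true & true | C
true & true | C & D
true & true | D & D
true & true | s & D
true & true | s & s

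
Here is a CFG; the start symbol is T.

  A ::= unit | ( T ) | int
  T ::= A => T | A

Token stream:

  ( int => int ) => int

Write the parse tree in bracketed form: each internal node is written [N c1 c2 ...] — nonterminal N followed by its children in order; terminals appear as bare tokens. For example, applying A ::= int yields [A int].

T
A => T
( T ) => T
( A => T ) => T
( int => T ) => T
( int => A ) => T
( int => int ) => T
( int => int ) => A
( int => int ) => int

[T [A ( [T [A int] => [T [A int]]] )] => [T [A int]]]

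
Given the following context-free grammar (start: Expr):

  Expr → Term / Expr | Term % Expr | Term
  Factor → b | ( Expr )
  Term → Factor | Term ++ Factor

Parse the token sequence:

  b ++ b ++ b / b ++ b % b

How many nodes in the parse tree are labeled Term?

6

[Expr [Term [Term [Term [Factor b]] ++ [Factor b]] ++ [Factor b]] / [Expr [Term [Term [Factor b]] ++ [Factor b]] % [Expr [Term [Factor b]]]]]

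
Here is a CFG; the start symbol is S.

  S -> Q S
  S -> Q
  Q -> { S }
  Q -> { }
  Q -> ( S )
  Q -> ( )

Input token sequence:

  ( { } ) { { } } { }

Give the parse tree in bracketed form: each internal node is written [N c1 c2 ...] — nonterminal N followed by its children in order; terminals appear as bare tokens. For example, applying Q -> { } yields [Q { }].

[S [Q ( [S [Q { }]] )] [S [Q { [S [Q { }]] }] [S [Q { }]]]]

S
Q S
( S ) S
( Q ) S
( { } ) S
( { } ) Q S
( { } ) { S } S
( { } ) { Q } S
( { } ) { { } } S
( { } ) { { } } Q
( { } ) { { } } { }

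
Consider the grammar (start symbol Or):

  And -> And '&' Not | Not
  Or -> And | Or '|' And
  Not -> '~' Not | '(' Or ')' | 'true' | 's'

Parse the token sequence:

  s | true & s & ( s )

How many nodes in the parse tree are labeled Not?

5

[Or [Or [And [Not s]]] | [And [And [And [Not true]] & [Not s]] & [Not ( [Or [And [Not s]]] )]]]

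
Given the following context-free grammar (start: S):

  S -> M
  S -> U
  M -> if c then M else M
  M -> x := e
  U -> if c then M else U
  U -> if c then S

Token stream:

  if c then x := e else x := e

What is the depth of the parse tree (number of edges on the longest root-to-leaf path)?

[S [M if c then [M x := e] else [M x := e]]]

3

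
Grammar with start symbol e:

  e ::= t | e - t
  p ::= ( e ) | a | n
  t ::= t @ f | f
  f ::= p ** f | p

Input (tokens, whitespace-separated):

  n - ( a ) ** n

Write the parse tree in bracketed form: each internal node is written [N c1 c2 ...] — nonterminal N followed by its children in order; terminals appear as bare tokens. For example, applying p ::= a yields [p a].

e
e - t
t - t
f - t
p - t
n - t
n - f
n - p ** f
n - ( e ) ** f
n - ( t ) ** f
n - ( f ) ** f
n - ( p ) ** f
n - ( a ) ** f
n - ( a ) ** p
n - ( a ) ** n

[e [e [t [f [p n]]]] - [t [f [p ( [e [t [f [p a]]]] )] ** [f [p n]]]]]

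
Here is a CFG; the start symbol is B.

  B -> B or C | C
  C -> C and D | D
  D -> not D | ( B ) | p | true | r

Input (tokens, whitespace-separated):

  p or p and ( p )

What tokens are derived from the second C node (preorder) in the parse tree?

[B [B [C [D p]]] or [C [C [D p]] and [D ( [B [C [D p]]] )]]]

p and ( p )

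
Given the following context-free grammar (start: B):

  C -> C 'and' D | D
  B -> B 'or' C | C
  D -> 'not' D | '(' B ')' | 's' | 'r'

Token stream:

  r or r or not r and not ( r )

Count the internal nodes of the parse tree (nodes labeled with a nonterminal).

16

[B [B [B [C [D r]]] or [C [D r]]] or [C [C [D not [D r]]] and [D not [D ( [B [C [D r]]] )]]]]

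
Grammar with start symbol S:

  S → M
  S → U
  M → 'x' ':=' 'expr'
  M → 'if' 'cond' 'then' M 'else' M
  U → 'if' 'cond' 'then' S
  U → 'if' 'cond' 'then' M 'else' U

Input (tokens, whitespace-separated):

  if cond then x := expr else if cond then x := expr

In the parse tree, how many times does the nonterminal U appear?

2

[S [U if cond then [M x := expr] else [U if cond then [S [M x := expr]]]]]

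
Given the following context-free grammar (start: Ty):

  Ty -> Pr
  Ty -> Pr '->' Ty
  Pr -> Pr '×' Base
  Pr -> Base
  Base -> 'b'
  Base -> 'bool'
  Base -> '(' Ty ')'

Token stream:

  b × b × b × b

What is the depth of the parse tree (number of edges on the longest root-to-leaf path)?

6

[Ty [Pr [Pr [Pr [Pr [Base b]] × [Base b]] × [Base b]] × [Base b]]]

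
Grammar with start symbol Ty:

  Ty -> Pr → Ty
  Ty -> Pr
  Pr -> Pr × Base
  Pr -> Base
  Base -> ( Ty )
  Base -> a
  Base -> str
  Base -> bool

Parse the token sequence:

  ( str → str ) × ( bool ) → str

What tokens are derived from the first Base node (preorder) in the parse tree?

( str → str )

[Ty [Pr [Pr [Base ( [Ty [Pr [Base str]] → [Ty [Pr [Base str]]]] )]] × [Base ( [Ty [Pr [Base bool]]] )]] → [Ty [Pr [Base str]]]]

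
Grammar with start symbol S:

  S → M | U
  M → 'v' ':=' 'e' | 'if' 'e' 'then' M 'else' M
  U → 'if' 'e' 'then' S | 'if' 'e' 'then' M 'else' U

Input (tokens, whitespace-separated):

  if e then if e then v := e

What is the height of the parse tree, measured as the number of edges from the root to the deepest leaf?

[S [U if e then [S [U if e then [S [M v := e]]]]]]

6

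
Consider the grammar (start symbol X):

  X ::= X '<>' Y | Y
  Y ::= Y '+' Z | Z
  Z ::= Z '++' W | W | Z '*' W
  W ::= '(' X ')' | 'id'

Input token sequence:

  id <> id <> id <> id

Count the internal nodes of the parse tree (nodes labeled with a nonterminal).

16

[X [X [X [X [Y [Z [W id]]]] <> [Y [Z [W id]]]] <> [Y [Z [W id]]]] <> [Y [Z [W id]]]]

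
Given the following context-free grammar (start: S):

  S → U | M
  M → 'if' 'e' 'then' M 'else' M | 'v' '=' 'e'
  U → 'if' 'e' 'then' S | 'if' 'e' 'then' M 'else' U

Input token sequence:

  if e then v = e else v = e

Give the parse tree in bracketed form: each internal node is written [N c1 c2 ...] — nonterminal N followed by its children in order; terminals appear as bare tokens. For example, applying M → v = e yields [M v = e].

S
M
if e then M else M
if e then v = e else M
if e then v = e else v = e

[S [M if e then [M v = e] else [M v = e]]]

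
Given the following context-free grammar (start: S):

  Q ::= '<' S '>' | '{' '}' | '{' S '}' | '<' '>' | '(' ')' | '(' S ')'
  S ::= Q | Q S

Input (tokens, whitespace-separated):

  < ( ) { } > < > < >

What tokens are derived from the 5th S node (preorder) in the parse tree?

[S [Q < [S [Q ( )] [S [Q { }]]] >] [S [Q < >] [S [Q < >]]]]

< >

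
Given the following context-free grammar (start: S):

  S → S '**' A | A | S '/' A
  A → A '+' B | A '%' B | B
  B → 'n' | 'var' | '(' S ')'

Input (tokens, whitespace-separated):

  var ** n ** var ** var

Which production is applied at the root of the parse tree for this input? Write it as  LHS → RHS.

S → S '**' A

[S [S [S [S [A [B var]]] ** [A [B n]]] ** [A [B var]]] ** [A [B var]]]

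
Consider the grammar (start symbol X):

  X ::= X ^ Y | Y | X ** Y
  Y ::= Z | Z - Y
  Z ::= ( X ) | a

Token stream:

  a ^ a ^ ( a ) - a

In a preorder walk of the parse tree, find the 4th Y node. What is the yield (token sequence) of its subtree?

[X [X [X [Y [Z a]]] ^ [Y [Z a]]] ^ [Y [Z ( [X [Y [Z a]]] )] - [Y [Z a]]]]

a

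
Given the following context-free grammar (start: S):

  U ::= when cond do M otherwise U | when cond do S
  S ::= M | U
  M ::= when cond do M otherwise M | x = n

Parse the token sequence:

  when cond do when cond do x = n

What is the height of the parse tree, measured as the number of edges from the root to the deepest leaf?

[S [U when cond do [S [U when cond do [S [M x = n]]]]]]

6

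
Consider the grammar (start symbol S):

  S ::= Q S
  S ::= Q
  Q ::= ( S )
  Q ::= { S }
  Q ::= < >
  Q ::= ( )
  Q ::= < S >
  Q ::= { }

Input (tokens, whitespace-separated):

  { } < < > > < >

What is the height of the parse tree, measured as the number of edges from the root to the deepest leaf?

[S [Q { }] [S [Q < [S [Q < >]] >] [S [Q < >]]]]

5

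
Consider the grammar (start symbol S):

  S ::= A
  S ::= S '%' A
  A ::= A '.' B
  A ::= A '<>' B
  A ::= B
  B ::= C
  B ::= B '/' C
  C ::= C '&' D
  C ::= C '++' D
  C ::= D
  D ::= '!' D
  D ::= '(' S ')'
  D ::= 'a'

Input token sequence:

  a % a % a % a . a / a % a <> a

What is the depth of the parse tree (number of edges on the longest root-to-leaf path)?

[S [S [S [S [S [A [B [C [D a]]]]] % [A [B [C [D a]]]]] % [A [B [C [D a]]]]] % [A [A [B [C [D a]]]] . [B [B [C [D a]]] / [C [D a]]]]] % [A [A [B [C [D a]]]] <> [B [C [D a]]]]]

9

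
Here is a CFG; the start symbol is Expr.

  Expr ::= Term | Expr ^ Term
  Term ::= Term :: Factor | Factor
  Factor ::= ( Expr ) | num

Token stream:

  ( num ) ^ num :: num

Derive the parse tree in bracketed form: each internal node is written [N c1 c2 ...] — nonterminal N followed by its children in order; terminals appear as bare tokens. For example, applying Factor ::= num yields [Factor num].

Expr
Expr ^ Term
Term ^ Term
Factor ^ Term
( Expr ) ^ Term
( Term ) ^ Term
( Factor ) ^ Term
( num ) ^ Term
( num ) ^ Term :: Factor
( num ) ^ Factor :: Factor
( num ) ^ num :: Factor
( num ) ^ num :: num

[Expr [Expr [Term [Factor ( [Expr [Term [Factor num]]] )]]] ^ [Term [Term [Factor num]] :: [Factor num]]]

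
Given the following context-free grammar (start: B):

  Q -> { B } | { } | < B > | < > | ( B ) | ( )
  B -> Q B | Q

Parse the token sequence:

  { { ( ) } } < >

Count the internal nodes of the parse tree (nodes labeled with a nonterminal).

8

[B [Q { [B [Q { [B [Q ( )]] }]] }] [B [Q < >]]]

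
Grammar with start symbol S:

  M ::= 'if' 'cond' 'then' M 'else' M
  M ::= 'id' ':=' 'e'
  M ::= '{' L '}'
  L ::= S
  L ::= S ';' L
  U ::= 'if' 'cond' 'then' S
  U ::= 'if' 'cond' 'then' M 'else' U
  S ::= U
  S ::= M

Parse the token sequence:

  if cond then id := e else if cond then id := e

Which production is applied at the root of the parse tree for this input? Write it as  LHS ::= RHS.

S ::= U

[S [U if cond then [M id := e] else [U if cond then [S [M id := e]]]]]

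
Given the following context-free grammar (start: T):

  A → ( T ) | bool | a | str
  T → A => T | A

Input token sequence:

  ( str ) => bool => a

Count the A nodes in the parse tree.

[T [A ( [T [A str]] )] => [T [A bool] => [T [A a]]]]

4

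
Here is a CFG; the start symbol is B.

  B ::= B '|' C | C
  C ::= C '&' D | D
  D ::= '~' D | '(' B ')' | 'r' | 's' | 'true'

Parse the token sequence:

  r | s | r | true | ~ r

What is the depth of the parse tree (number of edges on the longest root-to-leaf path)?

[B [B [B [B [B [C [D r]]] | [C [D s]]] | [C [D r]]] | [C [D true]]] | [C [D ~ [D r]]]]

7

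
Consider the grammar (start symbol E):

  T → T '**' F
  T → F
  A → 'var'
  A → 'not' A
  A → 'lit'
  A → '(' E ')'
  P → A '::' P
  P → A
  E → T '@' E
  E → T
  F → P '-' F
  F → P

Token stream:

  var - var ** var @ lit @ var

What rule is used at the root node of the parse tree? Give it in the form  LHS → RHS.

[E [T [T [F [P [A var]] - [F [P [A var]]]]] ** [F [P [A var]]]] @ [E [T [F [P [A lit]]]] @ [E [T [F [P [A var]]]]]]]

E → T '@' E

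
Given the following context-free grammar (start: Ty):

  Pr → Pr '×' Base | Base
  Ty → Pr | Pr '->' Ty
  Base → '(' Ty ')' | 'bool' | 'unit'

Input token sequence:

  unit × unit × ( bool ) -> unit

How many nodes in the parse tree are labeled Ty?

3

[Ty [Pr [Pr [Pr [Base unit]] × [Base unit]] × [Base ( [Ty [Pr [Base bool]]] )]] -> [Ty [Pr [Base unit]]]]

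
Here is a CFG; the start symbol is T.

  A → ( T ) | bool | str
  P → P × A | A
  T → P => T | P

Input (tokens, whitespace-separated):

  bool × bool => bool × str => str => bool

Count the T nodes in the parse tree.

4

[T [P [P [A bool]] × [A bool]] => [T [P [P [A bool]] × [A str]] => [T [P [A str]] => [T [P [A bool]]]]]]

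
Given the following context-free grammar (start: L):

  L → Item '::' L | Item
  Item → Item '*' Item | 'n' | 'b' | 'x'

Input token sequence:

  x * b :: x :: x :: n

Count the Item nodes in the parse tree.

6

[L [Item [Item x] * [Item b]] :: [L [Item x] :: [L [Item x] :: [L [Item n]]]]]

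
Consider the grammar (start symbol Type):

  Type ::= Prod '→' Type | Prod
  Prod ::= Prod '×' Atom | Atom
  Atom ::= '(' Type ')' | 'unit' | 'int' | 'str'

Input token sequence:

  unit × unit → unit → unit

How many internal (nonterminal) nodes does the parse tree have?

[Type [Prod [Prod [Atom unit]] × [Atom unit]] → [Type [Prod [Atom unit]] → [Type [Prod [Atom unit]]]]]

11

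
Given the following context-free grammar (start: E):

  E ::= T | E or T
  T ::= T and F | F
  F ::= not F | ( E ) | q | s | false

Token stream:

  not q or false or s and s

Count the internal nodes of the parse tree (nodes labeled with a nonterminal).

12

[E [E [E [T [F not [F q]]]] or [T [F false]]] or [T [T [F s]] and [F s]]]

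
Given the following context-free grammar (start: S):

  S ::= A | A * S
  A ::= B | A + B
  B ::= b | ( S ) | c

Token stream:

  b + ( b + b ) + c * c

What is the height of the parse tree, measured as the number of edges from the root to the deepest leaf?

8

[S [A [A [A [B b]] + [B ( [S [A [A [B b]] + [B b]]] )]] + [B c]] * [S [A [B c]]]]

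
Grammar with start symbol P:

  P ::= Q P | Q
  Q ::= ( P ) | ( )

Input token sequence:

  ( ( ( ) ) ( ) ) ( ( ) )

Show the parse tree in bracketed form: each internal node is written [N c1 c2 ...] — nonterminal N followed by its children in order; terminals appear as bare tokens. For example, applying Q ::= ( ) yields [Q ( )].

[P [Q ( [P [Q ( [P [Q ( )]] )] [P [Q ( )]]] )] [P [Q ( [P [Q ( )]] )]]]

P
Q P
( P ) P
( Q P ) P
( ( P ) P ) P
( ( Q ) P ) P
( ( ( ) ) P ) P
( ( ( ) ) Q ) P
( ( ( ) ) ( ) ) P
( ( ( ) ) ( ) ) Q
( ( ( ) ) ( ) ) ( P )
( ( ( ) ) ( ) ) ( Q )
( ( ( ) ) ( ) ) ( ( ) )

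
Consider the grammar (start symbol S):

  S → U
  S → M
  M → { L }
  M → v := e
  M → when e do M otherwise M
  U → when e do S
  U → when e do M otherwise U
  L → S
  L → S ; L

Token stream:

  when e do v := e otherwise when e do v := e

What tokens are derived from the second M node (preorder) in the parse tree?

[S [U when e do [M v := e] otherwise [U when e do [S [M v := e]]]]]

v := e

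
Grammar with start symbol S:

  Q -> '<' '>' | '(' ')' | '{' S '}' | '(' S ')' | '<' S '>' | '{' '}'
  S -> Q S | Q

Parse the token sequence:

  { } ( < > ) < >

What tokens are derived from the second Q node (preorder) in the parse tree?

[S [Q { }] [S [Q ( [S [Q < >]] )] [S [Q < >]]]]

( < > )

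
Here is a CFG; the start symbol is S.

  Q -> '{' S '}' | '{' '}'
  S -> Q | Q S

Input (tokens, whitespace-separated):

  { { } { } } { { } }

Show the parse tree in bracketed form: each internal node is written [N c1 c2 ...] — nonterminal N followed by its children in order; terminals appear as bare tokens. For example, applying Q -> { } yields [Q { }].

[S [Q { [S [Q { }] [S [Q { }]]] }] [S [Q { [S [Q { }]] }]]]

S
Q S
{ S } S
{ Q S } S
{ { } S } S
{ { } Q } S
{ { } { } } S
{ { } { } } Q
{ { } { } } { S }
{ { } { } } { Q }
{ { } { } } { { } }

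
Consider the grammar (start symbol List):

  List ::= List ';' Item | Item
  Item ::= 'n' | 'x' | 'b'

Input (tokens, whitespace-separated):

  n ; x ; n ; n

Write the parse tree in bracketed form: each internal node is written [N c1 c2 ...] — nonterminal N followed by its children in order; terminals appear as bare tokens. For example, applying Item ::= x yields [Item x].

List
List ; Item
List ; Item ; Item
List ; Item ; Item ; Item
Item ; Item ; Item ; Item
n ; Item ; Item ; Item
n ; x ; Item ; Item
n ; x ; n ; Item
n ; x ; n ; n

[List [List [List [List [Item n]] ; [Item x]] ; [Item n]] ; [Item n]]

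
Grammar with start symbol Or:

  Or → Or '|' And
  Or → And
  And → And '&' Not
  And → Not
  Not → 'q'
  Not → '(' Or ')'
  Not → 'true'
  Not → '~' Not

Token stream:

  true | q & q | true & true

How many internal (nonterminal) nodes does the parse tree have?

[Or [Or [Or [And [Not true]]] | [And [And [Not q]] & [Not q]]] | [And [And [Not true]] & [Not true]]]

13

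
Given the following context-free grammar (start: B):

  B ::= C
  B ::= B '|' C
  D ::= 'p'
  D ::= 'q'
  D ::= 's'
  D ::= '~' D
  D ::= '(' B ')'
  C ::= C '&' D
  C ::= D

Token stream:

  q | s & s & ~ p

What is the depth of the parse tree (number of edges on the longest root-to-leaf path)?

5

[B [B [C [D q]]] | [C [C [C [D s]] & [D s]] & [D ~ [D p]]]]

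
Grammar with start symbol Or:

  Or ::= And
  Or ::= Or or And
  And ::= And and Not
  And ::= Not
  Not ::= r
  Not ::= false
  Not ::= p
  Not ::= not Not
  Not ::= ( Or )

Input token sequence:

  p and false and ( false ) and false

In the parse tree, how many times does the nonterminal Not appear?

[Or [And [And [And [And [Not p]] and [Not false]] and [Not ( [Or [And [Not false]]] )]] and [Not false]]]

5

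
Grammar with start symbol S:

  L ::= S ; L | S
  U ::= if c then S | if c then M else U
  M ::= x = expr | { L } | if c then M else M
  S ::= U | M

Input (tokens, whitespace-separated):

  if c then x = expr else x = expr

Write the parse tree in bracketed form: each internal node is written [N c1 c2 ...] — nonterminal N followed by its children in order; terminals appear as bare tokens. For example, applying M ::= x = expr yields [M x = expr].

[S [M if c then [M x = expr] else [M x = expr]]]

S
M
if c then M else M
if c then x = expr else M
if c then x = expr else x = expr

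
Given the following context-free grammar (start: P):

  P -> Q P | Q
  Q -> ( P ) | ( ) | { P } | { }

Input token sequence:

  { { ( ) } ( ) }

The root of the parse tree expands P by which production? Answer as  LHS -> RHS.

P -> Q

[P [Q { [P [Q { [P [Q ( )]] }] [P [Q ( )]]] }]]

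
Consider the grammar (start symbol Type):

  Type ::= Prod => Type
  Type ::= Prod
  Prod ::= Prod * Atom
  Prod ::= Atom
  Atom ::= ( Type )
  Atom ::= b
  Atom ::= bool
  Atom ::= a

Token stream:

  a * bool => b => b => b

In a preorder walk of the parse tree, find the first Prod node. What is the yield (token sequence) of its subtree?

[Type [Prod [Prod [Atom a]] * [Atom bool]] => [Type [Prod [Atom b]] => [Type [Prod [Atom b]] => [Type [Prod [Atom b]]]]]]

a * bool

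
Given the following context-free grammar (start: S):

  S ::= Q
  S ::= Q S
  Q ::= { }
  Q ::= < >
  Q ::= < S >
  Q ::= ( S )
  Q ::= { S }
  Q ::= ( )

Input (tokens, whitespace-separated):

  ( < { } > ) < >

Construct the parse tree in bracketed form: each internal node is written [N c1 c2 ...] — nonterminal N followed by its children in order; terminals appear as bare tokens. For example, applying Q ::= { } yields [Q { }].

S
Q S
( S ) S
( Q ) S
( < S > ) S
( < Q > ) S
( < { } > ) S
( < { } > ) Q
( < { } > ) < >

[S [Q ( [S [Q < [S [Q { }]] >]] )] [S [Q < >]]]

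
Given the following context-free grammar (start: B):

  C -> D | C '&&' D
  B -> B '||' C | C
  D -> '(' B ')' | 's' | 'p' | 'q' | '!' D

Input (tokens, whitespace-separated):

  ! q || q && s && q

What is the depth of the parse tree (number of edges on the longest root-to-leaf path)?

[B [B [C [D ! [D q]]]] || [C [C [C [D q]] && [D s]] && [D q]]]

5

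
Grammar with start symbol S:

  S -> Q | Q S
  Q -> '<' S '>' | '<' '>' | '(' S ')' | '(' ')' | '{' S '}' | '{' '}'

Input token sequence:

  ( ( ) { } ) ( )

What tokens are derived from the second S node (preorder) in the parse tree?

[S [Q ( [S [Q ( )] [S [Q { }]]] )] [S [Q ( )]]]

( ) { }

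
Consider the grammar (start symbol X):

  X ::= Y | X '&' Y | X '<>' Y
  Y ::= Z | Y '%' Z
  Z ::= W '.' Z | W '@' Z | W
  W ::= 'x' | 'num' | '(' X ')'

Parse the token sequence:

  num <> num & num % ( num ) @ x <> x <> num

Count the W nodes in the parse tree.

8

[X [X [X [X [X [Y [Z [W num]]]] <> [Y [Z [W num]]]] & [Y [Y [Z [W num]]] % [Z [W ( [X [Y [Z [W num]]]] )] @ [Z [W x]]]]] <> [Y [Z [W x]]]] <> [Y [Z [W num]]]]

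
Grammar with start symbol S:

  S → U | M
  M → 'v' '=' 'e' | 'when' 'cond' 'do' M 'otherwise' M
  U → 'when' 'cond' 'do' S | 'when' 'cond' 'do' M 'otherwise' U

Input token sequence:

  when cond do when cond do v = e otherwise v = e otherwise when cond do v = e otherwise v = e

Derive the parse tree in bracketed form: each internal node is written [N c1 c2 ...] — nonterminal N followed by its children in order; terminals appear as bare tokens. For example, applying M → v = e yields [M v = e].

[S [M when cond do [M when cond do [M v = e] otherwise [M v = e]] otherwise [M when cond do [M v = e] otherwise [M v = e]]]]

S
M
when cond do M otherwise M
when cond do when cond do M otherwise M otherwise M
when cond do when cond do v = e otherwise M otherwise M
when cond do when cond do v = e otherwise v = e otherwise M
when cond do when cond do v = e otherwise v = e otherwise when cond do M otherwise M
when cond do when cond do v = e otherwise v = e otherwise when cond do v = e otherwise M
when cond do when cond do v = e otherwise v = e otherwise when cond do v = e otherwise v = e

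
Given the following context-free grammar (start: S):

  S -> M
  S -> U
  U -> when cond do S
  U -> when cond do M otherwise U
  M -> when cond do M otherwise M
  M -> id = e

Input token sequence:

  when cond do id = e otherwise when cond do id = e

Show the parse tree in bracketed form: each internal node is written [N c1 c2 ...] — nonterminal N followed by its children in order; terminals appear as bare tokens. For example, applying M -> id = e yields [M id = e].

[S [U when cond do [M id = e] otherwise [U when cond do [S [M id = e]]]]]

S
U
when cond do M otherwise U
when cond do id = e otherwise U
when cond do id = e otherwise when cond do S
when cond do id = e otherwise when cond do M
when cond do id = e otherwise when cond do id = e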